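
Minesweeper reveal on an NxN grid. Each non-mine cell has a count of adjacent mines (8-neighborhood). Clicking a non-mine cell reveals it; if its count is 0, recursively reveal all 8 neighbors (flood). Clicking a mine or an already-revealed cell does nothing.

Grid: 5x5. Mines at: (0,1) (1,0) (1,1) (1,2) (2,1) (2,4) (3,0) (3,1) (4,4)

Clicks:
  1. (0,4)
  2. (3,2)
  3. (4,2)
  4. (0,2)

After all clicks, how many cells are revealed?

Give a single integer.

Click 1 (0,4) count=0: revealed 4 new [(0,3) (0,4) (1,3) (1,4)] -> total=4
Click 2 (3,2) count=2: revealed 1 new [(3,2)] -> total=5
Click 3 (4,2) count=1: revealed 1 new [(4,2)] -> total=6
Click 4 (0,2) count=3: revealed 1 new [(0,2)] -> total=7

Answer: 7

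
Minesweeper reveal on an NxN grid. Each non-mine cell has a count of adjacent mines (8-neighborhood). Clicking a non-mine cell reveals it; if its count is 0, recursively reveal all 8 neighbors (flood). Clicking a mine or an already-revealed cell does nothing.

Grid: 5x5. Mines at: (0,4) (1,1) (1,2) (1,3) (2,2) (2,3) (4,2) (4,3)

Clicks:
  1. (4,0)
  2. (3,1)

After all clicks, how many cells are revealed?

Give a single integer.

Answer: 6

Derivation:
Click 1 (4,0) count=0: revealed 6 new [(2,0) (2,1) (3,0) (3,1) (4,0) (4,1)] -> total=6
Click 2 (3,1) count=2: revealed 0 new [(none)] -> total=6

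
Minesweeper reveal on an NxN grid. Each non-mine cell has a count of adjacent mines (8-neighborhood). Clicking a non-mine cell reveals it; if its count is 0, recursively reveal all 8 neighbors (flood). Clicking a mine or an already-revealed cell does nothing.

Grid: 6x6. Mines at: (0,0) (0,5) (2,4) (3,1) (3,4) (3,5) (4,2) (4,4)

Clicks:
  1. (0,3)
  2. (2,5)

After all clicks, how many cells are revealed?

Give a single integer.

Answer: 12

Derivation:
Click 1 (0,3) count=0: revealed 11 new [(0,1) (0,2) (0,3) (0,4) (1,1) (1,2) (1,3) (1,4) (2,1) (2,2) (2,3)] -> total=11
Click 2 (2,5) count=3: revealed 1 new [(2,5)] -> total=12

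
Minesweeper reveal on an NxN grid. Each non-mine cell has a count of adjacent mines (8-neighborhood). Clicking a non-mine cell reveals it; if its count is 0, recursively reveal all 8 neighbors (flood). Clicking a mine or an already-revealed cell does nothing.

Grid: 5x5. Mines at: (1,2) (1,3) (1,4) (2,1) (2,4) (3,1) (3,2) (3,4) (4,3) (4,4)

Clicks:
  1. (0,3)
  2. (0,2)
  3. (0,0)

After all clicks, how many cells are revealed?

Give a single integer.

Answer: 6

Derivation:
Click 1 (0,3) count=3: revealed 1 new [(0,3)] -> total=1
Click 2 (0,2) count=2: revealed 1 new [(0,2)] -> total=2
Click 3 (0,0) count=0: revealed 4 new [(0,0) (0,1) (1,0) (1,1)] -> total=6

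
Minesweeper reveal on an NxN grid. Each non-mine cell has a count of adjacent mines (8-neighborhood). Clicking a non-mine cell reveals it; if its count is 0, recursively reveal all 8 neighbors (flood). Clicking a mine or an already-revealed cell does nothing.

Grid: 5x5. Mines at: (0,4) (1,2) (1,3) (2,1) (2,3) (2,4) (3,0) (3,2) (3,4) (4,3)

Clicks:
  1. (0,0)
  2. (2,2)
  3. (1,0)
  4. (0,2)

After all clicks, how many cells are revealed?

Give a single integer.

Answer: 6

Derivation:
Click 1 (0,0) count=0: revealed 4 new [(0,0) (0,1) (1,0) (1,1)] -> total=4
Click 2 (2,2) count=5: revealed 1 new [(2,2)] -> total=5
Click 3 (1,0) count=1: revealed 0 new [(none)] -> total=5
Click 4 (0,2) count=2: revealed 1 new [(0,2)] -> total=6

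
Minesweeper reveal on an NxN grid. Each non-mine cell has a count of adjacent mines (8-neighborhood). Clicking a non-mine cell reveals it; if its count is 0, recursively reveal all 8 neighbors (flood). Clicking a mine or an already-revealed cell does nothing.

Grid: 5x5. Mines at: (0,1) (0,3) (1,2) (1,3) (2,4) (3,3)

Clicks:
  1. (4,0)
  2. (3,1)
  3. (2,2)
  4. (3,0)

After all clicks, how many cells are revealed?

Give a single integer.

Click 1 (4,0) count=0: revealed 11 new [(1,0) (1,1) (2,0) (2,1) (2,2) (3,0) (3,1) (3,2) (4,0) (4,1) (4,2)] -> total=11
Click 2 (3,1) count=0: revealed 0 new [(none)] -> total=11
Click 3 (2,2) count=3: revealed 0 new [(none)] -> total=11
Click 4 (3,0) count=0: revealed 0 new [(none)] -> total=11

Answer: 11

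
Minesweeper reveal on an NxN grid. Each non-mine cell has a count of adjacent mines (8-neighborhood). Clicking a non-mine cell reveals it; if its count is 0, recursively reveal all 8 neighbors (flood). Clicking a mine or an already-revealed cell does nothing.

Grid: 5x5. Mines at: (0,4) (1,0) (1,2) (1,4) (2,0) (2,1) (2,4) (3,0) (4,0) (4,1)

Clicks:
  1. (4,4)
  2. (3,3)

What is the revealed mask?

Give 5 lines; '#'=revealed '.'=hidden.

Click 1 (4,4) count=0: revealed 6 new [(3,2) (3,3) (3,4) (4,2) (4,3) (4,4)] -> total=6
Click 2 (3,3) count=1: revealed 0 new [(none)] -> total=6

Answer: .....
.....
.....
..###
..###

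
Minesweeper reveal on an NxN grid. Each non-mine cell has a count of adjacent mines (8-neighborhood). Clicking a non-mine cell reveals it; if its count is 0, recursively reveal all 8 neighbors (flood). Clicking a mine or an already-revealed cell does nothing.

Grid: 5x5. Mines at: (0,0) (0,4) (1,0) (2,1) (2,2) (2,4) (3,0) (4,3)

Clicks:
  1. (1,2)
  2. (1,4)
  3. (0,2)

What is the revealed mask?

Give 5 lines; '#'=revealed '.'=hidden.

Click 1 (1,2) count=2: revealed 1 new [(1,2)] -> total=1
Click 2 (1,4) count=2: revealed 1 new [(1,4)] -> total=2
Click 3 (0,2) count=0: revealed 5 new [(0,1) (0,2) (0,3) (1,1) (1,3)] -> total=7

Answer: .###.
.####
.....
.....
.....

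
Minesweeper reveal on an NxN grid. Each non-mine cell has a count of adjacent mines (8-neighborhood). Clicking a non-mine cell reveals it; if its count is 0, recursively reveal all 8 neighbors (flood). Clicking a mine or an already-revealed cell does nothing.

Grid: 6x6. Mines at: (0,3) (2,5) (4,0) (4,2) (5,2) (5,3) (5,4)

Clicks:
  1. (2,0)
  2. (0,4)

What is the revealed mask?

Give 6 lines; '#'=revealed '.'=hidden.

Answer: ###.#.
#####.
#####.
#####.
......
......

Derivation:
Click 1 (2,0) count=0: revealed 18 new [(0,0) (0,1) (0,2) (1,0) (1,1) (1,2) (1,3) (1,4) (2,0) (2,1) (2,2) (2,3) (2,4) (3,0) (3,1) (3,2) (3,3) (3,4)] -> total=18
Click 2 (0,4) count=1: revealed 1 new [(0,4)] -> total=19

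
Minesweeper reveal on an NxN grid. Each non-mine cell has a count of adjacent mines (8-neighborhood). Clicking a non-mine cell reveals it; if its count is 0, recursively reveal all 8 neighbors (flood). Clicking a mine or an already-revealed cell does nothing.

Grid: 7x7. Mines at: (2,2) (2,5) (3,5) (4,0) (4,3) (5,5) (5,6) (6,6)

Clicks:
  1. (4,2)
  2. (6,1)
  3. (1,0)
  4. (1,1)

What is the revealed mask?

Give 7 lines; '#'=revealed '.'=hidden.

Answer: #######
#######
##.....
##.....
..#....
#####..
#####..

Derivation:
Click 1 (4,2) count=1: revealed 1 new [(4,2)] -> total=1
Click 2 (6,1) count=0: revealed 10 new [(5,0) (5,1) (5,2) (5,3) (5,4) (6,0) (6,1) (6,2) (6,3) (6,4)] -> total=11
Click 3 (1,0) count=0: revealed 18 new [(0,0) (0,1) (0,2) (0,3) (0,4) (0,5) (0,6) (1,0) (1,1) (1,2) (1,3) (1,4) (1,5) (1,6) (2,0) (2,1) (3,0) (3,1)] -> total=29
Click 4 (1,1) count=1: revealed 0 new [(none)] -> total=29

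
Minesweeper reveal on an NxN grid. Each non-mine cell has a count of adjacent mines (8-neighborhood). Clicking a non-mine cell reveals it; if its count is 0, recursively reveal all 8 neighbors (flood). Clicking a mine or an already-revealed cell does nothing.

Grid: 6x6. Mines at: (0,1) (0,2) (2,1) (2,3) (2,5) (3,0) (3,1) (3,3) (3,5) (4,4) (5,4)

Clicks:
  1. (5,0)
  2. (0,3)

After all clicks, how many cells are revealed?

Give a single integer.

Answer: 9

Derivation:
Click 1 (5,0) count=0: revealed 8 new [(4,0) (4,1) (4,2) (4,3) (5,0) (5,1) (5,2) (5,3)] -> total=8
Click 2 (0,3) count=1: revealed 1 new [(0,3)] -> total=9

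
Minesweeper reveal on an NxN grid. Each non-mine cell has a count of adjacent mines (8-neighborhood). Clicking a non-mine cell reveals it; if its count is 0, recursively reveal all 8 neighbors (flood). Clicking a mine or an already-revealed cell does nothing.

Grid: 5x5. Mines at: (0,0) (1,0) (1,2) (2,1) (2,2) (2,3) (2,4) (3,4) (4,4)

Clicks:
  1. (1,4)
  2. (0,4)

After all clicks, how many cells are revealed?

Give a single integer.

Answer: 4

Derivation:
Click 1 (1,4) count=2: revealed 1 new [(1,4)] -> total=1
Click 2 (0,4) count=0: revealed 3 new [(0,3) (0,4) (1,3)] -> total=4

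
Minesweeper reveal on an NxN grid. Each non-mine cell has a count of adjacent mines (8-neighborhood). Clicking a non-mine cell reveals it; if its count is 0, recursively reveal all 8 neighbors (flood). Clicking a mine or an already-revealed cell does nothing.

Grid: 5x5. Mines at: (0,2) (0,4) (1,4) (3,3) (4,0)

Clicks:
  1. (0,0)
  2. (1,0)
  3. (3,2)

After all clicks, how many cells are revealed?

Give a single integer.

Click 1 (0,0) count=0: revealed 11 new [(0,0) (0,1) (1,0) (1,1) (1,2) (2,0) (2,1) (2,2) (3,0) (3,1) (3,2)] -> total=11
Click 2 (1,0) count=0: revealed 0 new [(none)] -> total=11
Click 3 (3,2) count=1: revealed 0 new [(none)] -> total=11

Answer: 11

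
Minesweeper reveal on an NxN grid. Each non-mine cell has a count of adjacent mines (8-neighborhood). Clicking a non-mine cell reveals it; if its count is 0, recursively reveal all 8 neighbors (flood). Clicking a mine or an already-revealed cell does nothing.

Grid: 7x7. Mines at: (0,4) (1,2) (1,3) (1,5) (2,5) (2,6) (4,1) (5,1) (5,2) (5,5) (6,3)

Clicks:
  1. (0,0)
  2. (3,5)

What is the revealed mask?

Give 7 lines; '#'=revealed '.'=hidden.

Click 1 (0,0) count=0: revealed 8 new [(0,0) (0,1) (1,0) (1,1) (2,0) (2,1) (3,0) (3,1)] -> total=8
Click 2 (3,5) count=2: revealed 1 new [(3,5)] -> total=9

Answer: ##.....
##.....
##.....
##...#.
.......
.......
.......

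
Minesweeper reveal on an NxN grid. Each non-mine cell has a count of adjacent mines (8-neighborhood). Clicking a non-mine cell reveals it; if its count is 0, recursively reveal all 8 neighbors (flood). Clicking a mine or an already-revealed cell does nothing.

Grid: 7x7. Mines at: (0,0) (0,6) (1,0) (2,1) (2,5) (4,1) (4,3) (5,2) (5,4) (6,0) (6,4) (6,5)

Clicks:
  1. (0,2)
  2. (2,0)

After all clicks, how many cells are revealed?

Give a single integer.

Answer: 17

Derivation:
Click 1 (0,2) count=0: revealed 16 new [(0,1) (0,2) (0,3) (0,4) (0,5) (1,1) (1,2) (1,3) (1,4) (1,5) (2,2) (2,3) (2,4) (3,2) (3,3) (3,4)] -> total=16
Click 2 (2,0) count=2: revealed 1 new [(2,0)] -> total=17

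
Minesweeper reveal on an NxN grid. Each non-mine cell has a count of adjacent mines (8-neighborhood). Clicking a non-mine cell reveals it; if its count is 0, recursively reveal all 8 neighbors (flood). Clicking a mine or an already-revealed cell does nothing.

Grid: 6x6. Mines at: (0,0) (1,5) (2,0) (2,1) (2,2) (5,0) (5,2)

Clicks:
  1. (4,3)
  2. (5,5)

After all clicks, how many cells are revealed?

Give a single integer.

Answer: 12

Derivation:
Click 1 (4,3) count=1: revealed 1 new [(4,3)] -> total=1
Click 2 (5,5) count=0: revealed 11 new [(2,3) (2,4) (2,5) (3,3) (3,4) (3,5) (4,4) (4,5) (5,3) (5,4) (5,5)] -> total=12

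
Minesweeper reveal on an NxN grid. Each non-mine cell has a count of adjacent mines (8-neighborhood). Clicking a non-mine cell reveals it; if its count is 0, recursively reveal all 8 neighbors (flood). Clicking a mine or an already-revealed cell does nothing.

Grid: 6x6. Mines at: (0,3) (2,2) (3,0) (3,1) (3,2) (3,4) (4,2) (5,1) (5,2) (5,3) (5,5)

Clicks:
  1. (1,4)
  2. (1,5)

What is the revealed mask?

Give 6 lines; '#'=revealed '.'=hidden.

Click 1 (1,4) count=1: revealed 1 new [(1,4)] -> total=1
Click 2 (1,5) count=0: revealed 5 new [(0,4) (0,5) (1,5) (2,4) (2,5)] -> total=6

Answer: ....##
....##
....##
......
......
......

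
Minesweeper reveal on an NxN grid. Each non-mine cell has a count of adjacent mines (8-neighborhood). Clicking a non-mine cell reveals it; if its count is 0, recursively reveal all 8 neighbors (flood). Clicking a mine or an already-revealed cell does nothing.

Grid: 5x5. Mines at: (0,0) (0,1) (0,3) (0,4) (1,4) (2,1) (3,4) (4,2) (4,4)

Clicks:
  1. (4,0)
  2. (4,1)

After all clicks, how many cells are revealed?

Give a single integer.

Answer: 4

Derivation:
Click 1 (4,0) count=0: revealed 4 new [(3,0) (3,1) (4,0) (4,1)] -> total=4
Click 2 (4,1) count=1: revealed 0 new [(none)] -> total=4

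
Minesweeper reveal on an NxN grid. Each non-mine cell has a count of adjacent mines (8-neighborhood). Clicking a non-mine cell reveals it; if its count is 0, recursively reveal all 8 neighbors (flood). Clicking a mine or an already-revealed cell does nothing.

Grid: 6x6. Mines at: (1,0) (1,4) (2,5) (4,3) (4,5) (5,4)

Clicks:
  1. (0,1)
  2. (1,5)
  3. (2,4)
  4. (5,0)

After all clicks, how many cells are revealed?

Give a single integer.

Click 1 (0,1) count=1: revealed 1 new [(0,1)] -> total=1
Click 2 (1,5) count=2: revealed 1 new [(1,5)] -> total=2
Click 3 (2,4) count=2: revealed 1 new [(2,4)] -> total=3
Click 4 (5,0) count=0: revealed 19 new [(0,2) (0,3) (1,1) (1,2) (1,3) (2,0) (2,1) (2,2) (2,3) (3,0) (3,1) (3,2) (3,3) (4,0) (4,1) (4,2) (5,0) (5,1) (5,2)] -> total=22

Answer: 22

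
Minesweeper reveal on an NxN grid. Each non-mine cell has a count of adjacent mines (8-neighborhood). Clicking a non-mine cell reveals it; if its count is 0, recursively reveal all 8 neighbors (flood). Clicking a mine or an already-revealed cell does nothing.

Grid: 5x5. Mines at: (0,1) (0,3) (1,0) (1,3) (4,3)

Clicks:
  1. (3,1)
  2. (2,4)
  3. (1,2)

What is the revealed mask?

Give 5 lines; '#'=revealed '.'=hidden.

Answer: .....
..#..
###.#
###..
###..

Derivation:
Click 1 (3,1) count=0: revealed 9 new [(2,0) (2,1) (2,2) (3,0) (3,1) (3,2) (4,0) (4,1) (4,2)] -> total=9
Click 2 (2,4) count=1: revealed 1 new [(2,4)] -> total=10
Click 3 (1,2) count=3: revealed 1 new [(1,2)] -> total=11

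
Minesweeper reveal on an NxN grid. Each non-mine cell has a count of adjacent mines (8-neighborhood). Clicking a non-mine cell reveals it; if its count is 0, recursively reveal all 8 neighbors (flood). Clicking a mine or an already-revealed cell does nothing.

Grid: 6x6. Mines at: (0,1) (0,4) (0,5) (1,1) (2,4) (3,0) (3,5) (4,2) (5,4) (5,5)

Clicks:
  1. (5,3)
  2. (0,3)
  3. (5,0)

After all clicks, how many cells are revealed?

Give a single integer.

Click 1 (5,3) count=2: revealed 1 new [(5,3)] -> total=1
Click 2 (0,3) count=1: revealed 1 new [(0,3)] -> total=2
Click 3 (5,0) count=0: revealed 4 new [(4,0) (4,1) (5,0) (5,1)] -> total=6

Answer: 6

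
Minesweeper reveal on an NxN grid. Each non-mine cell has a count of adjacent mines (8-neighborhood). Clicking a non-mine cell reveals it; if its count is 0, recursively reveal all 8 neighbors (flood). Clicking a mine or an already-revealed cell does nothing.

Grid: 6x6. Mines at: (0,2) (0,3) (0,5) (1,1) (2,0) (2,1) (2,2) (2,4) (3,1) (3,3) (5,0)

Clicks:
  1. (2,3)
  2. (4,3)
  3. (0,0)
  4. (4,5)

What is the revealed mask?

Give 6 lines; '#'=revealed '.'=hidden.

Click 1 (2,3) count=3: revealed 1 new [(2,3)] -> total=1
Click 2 (4,3) count=1: revealed 1 new [(4,3)] -> total=2
Click 3 (0,0) count=1: revealed 1 new [(0,0)] -> total=3
Click 4 (4,5) count=0: revealed 11 new [(3,4) (3,5) (4,1) (4,2) (4,4) (4,5) (5,1) (5,2) (5,3) (5,4) (5,5)] -> total=14

Answer: #.....
......
...#..
....##
.#####
.#####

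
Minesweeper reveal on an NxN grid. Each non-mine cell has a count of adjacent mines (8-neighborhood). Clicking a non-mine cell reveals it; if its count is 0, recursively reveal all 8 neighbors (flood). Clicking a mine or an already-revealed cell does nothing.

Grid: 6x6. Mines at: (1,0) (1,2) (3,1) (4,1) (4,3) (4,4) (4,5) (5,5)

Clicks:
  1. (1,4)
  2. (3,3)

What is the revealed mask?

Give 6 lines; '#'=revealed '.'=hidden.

Answer: ...###
...###
...###
...###
......
......

Derivation:
Click 1 (1,4) count=0: revealed 12 new [(0,3) (0,4) (0,5) (1,3) (1,4) (1,5) (2,3) (2,4) (2,5) (3,3) (3,4) (3,5)] -> total=12
Click 2 (3,3) count=2: revealed 0 new [(none)] -> total=12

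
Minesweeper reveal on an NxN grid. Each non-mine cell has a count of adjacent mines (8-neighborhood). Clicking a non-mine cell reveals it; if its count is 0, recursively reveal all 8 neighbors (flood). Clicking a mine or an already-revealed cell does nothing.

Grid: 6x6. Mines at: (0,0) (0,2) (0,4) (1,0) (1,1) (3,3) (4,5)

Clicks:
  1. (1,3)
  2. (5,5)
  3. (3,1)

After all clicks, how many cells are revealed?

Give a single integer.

Answer: 18

Derivation:
Click 1 (1,3) count=2: revealed 1 new [(1,3)] -> total=1
Click 2 (5,5) count=1: revealed 1 new [(5,5)] -> total=2
Click 3 (3,1) count=0: revealed 16 new [(2,0) (2,1) (2,2) (3,0) (3,1) (3,2) (4,0) (4,1) (4,2) (4,3) (4,4) (5,0) (5,1) (5,2) (5,3) (5,4)] -> total=18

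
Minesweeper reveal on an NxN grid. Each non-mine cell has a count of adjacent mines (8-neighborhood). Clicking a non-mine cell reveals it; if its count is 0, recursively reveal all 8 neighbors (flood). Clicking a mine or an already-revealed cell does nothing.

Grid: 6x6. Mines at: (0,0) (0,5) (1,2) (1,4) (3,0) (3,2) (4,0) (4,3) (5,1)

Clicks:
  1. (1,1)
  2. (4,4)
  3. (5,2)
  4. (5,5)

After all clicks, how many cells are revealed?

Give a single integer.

Answer: 10

Derivation:
Click 1 (1,1) count=2: revealed 1 new [(1,1)] -> total=1
Click 2 (4,4) count=1: revealed 1 new [(4,4)] -> total=2
Click 3 (5,2) count=2: revealed 1 new [(5,2)] -> total=3
Click 4 (5,5) count=0: revealed 7 new [(2,4) (2,5) (3,4) (3,5) (4,5) (5,4) (5,5)] -> total=10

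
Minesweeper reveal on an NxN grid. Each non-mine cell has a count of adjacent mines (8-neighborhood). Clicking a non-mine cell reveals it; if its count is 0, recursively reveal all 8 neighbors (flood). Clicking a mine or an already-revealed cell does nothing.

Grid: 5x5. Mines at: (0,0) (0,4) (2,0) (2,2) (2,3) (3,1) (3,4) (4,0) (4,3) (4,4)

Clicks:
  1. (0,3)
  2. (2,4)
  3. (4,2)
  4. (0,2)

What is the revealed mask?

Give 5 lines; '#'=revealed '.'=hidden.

Click 1 (0,3) count=1: revealed 1 new [(0,3)] -> total=1
Click 2 (2,4) count=2: revealed 1 new [(2,4)] -> total=2
Click 3 (4,2) count=2: revealed 1 new [(4,2)] -> total=3
Click 4 (0,2) count=0: revealed 5 new [(0,1) (0,2) (1,1) (1,2) (1,3)] -> total=8

Answer: .###.
.###.
....#
.....
..#..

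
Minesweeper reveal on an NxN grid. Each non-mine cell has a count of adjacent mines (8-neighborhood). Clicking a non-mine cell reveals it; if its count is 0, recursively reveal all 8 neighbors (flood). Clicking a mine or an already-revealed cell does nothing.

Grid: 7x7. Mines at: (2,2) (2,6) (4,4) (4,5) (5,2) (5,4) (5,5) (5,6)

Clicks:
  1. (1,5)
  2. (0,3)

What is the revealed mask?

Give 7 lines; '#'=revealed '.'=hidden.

Answer: #######
#######
##.###.
##.###.
##.....
##.....
##.....

Derivation:
Click 1 (1,5) count=1: revealed 1 new [(1,5)] -> total=1
Click 2 (0,3) count=0: revealed 29 new [(0,0) (0,1) (0,2) (0,3) (0,4) (0,5) (0,6) (1,0) (1,1) (1,2) (1,3) (1,4) (1,6) (2,0) (2,1) (2,3) (2,4) (2,5) (3,0) (3,1) (3,3) (3,4) (3,5) (4,0) (4,1) (5,0) (5,1) (6,0) (6,1)] -> total=30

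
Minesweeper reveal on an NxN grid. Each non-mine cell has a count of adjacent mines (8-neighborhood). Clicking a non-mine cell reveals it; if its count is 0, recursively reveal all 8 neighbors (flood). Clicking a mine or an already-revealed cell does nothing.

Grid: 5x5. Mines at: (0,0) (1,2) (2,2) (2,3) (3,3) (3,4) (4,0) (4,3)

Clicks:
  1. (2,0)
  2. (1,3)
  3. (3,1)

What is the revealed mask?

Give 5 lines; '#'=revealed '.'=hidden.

Click 1 (2,0) count=0: revealed 6 new [(1,0) (1,1) (2,0) (2,1) (3,0) (3,1)] -> total=6
Click 2 (1,3) count=3: revealed 1 new [(1,3)] -> total=7
Click 3 (3,1) count=2: revealed 0 new [(none)] -> total=7

Answer: .....
##.#.
##...
##...
.....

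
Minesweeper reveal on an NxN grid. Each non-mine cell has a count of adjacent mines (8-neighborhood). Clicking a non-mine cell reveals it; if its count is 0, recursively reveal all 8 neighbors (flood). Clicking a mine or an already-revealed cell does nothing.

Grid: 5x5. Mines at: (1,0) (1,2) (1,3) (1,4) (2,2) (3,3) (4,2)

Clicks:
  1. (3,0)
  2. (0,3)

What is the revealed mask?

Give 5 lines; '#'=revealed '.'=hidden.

Click 1 (3,0) count=0: revealed 6 new [(2,0) (2,1) (3,0) (3,1) (4,0) (4,1)] -> total=6
Click 2 (0,3) count=3: revealed 1 new [(0,3)] -> total=7

Answer: ...#.
.....
##...
##...
##...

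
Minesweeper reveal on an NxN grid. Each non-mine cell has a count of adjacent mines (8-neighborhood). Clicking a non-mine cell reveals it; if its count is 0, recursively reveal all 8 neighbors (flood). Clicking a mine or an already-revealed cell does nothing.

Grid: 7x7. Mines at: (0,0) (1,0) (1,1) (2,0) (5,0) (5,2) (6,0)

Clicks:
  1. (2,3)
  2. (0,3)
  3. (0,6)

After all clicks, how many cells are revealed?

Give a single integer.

Answer: 36

Derivation:
Click 1 (2,3) count=0: revealed 36 new [(0,2) (0,3) (0,4) (0,5) (0,6) (1,2) (1,3) (1,4) (1,5) (1,6) (2,1) (2,2) (2,3) (2,4) (2,5) (2,6) (3,1) (3,2) (3,3) (3,4) (3,5) (3,6) (4,1) (4,2) (4,3) (4,4) (4,5) (4,6) (5,3) (5,4) (5,5) (5,6) (6,3) (6,4) (6,5) (6,6)] -> total=36
Click 2 (0,3) count=0: revealed 0 new [(none)] -> total=36
Click 3 (0,6) count=0: revealed 0 new [(none)] -> total=36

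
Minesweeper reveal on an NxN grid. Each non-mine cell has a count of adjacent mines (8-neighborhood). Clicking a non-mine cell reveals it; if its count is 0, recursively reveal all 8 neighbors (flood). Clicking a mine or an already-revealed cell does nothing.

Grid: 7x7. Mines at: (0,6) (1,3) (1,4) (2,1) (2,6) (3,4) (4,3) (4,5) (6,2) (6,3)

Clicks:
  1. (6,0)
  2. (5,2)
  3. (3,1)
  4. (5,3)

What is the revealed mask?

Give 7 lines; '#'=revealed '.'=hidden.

Click 1 (6,0) count=0: revealed 11 new [(3,0) (3,1) (3,2) (4,0) (4,1) (4,2) (5,0) (5,1) (5,2) (6,0) (6,1)] -> total=11
Click 2 (5,2) count=3: revealed 0 new [(none)] -> total=11
Click 3 (3,1) count=1: revealed 0 new [(none)] -> total=11
Click 4 (5,3) count=3: revealed 1 new [(5,3)] -> total=12

Answer: .......
.......
.......
###....
###....
####...
##.....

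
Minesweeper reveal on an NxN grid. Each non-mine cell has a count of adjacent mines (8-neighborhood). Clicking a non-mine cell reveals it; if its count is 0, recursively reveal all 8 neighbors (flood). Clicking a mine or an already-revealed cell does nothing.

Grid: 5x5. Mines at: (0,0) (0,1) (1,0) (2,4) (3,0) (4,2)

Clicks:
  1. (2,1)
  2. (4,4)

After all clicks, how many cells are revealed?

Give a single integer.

Answer: 5

Derivation:
Click 1 (2,1) count=2: revealed 1 new [(2,1)] -> total=1
Click 2 (4,4) count=0: revealed 4 new [(3,3) (3,4) (4,3) (4,4)] -> total=5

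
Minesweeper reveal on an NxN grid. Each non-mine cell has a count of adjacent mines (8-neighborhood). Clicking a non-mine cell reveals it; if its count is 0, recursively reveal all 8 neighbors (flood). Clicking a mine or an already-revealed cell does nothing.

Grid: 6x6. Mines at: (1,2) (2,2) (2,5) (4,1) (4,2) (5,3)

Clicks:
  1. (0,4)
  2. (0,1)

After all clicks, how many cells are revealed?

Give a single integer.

Click 1 (0,4) count=0: revealed 6 new [(0,3) (0,4) (0,5) (1,3) (1,4) (1,5)] -> total=6
Click 2 (0,1) count=1: revealed 1 new [(0,1)] -> total=7

Answer: 7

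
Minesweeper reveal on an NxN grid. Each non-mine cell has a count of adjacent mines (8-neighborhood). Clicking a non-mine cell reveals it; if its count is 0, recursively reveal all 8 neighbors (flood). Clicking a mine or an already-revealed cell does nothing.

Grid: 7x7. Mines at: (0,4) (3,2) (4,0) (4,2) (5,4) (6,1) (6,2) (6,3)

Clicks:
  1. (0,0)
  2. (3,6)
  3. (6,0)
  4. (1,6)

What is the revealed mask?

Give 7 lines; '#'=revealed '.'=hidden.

Click 1 (0,0) count=0: revealed 14 new [(0,0) (0,1) (0,2) (0,3) (1,0) (1,1) (1,2) (1,3) (2,0) (2,1) (2,2) (2,3) (3,0) (3,1)] -> total=14
Click 2 (3,6) count=0: revealed 20 new [(0,5) (0,6) (1,4) (1,5) (1,6) (2,4) (2,5) (2,6) (3,3) (3,4) (3,5) (3,6) (4,3) (4,4) (4,5) (4,6) (5,5) (5,6) (6,5) (6,6)] -> total=34
Click 3 (6,0) count=1: revealed 1 new [(6,0)] -> total=35
Click 4 (1,6) count=0: revealed 0 new [(none)] -> total=35

Answer: ####.##
#######
#######
##.####
...####
.....##
#....##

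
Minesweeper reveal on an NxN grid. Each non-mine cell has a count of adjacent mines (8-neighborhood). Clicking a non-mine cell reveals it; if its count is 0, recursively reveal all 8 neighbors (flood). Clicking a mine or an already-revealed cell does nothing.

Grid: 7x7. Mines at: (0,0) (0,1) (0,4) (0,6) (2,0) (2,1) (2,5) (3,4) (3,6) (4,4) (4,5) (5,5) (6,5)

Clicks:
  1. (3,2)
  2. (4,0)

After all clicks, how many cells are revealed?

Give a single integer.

Answer: 18

Derivation:
Click 1 (3,2) count=1: revealed 1 new [(3,2)] -> total=1
Click 2 (4,0) count=0: revealed 17 new [(3,0) (3,1) (3,3) (4,0) (4,1) (4,2) (4,3) (5,0) (5,1) (5,2) (5,3) (5,4) (6,0) (6,1) (6,2) (6,3) (6,4)] -> total=18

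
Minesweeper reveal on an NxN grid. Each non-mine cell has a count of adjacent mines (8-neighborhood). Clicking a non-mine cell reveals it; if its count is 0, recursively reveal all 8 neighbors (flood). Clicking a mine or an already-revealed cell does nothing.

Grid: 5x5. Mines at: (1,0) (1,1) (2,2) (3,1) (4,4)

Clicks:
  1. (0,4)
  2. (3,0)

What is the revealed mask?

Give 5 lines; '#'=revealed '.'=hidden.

Click 1 (0,4) count=0: revealed 10 new [(0,2) (0,3) (0,4) (1,2) (1,3) (1,4) (2,3) (2,4) (3,3) (3,4)] -> total=10
Click 2 (3,0) count=1: revealed 1 new [(3,0)] -> total=11

Answer: ..###
..###
...##
#..##
.....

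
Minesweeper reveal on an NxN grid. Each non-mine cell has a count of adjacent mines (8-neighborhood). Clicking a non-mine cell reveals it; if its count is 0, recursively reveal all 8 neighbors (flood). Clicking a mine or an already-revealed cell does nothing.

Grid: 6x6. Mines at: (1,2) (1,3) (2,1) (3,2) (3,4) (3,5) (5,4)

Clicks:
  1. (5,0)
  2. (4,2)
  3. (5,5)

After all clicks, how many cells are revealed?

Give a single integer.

Answer: 11

Derivation:
Click 1 (5,0) count=0: revealed 10 new [(3,0) (3,1) (4,0) (4,1) (4,2) (4,3) (5,0) (5,1) (5,2) (5,3)] -> total=10
Click 2 (4,2) count=1: revealed 0 new [(none)] -> total=10
Click 3 (5,5) count=1: revealed 1 new [(5,5)] -> total=11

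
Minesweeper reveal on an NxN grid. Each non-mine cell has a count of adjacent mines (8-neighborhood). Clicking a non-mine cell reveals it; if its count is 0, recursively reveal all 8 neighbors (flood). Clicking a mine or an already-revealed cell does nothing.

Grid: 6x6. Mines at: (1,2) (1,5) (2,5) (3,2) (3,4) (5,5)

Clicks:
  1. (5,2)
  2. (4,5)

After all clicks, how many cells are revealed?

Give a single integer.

Answer: 19

Derivation:
Click 1 (5,2) count=0: revealed 18 new [(0,0) (0,1) (1,0) (1,1) (2,0) (2,1) (3,0) (3,1) (4,0) (4,1) (4,2) (4,3) (4,4) (5,0) (5,1) (5,2) (5,3) (5,4)] -> total=18
Click 2 (4,5) count=2: revealed 1 new [(4,5)] -> total=19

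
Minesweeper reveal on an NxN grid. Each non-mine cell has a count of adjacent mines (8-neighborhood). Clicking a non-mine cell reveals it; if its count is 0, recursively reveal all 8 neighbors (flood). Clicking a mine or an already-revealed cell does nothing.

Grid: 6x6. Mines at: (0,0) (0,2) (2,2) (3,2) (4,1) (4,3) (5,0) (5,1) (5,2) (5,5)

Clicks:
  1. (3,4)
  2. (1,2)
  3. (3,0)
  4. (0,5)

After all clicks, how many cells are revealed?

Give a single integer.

Answer: 16

Derivation:
Click 1 (3,4) count=1: revealed 1 new [(3,4)] -> total=1
Click 2 (1,2) count=2: revealed 1 new [(1,2)] -> total=2
Click 3 (3,0) count=1: revealed 1 new [(3,0)] -> total=3
Click 4 (0,5) count=0: revealed 13 new [(0,3) (0,4) (0,5) (1,3) (1,4) (1,5) (2,3) (2,4) (2,5) (3,3) (3,5) (4,4) (4,5)] -> total=16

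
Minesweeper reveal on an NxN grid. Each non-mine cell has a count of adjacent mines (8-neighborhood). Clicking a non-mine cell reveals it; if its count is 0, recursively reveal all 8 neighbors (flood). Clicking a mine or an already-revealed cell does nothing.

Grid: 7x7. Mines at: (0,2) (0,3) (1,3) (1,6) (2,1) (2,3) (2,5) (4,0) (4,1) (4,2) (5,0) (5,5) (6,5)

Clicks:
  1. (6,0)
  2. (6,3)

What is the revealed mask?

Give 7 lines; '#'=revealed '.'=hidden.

Click 1 (6,0) count=1: revealed 1 new [(6,0)] -> total=1
Click 2 (6,3) count=0: revealed 8 new [(5,1) (5,2) (5,3) (5,4) (6,1) (6,2) (6,3) (6,4)] -> total=9

Answer: .......
.......
.......
.......
.......
.####..
#####..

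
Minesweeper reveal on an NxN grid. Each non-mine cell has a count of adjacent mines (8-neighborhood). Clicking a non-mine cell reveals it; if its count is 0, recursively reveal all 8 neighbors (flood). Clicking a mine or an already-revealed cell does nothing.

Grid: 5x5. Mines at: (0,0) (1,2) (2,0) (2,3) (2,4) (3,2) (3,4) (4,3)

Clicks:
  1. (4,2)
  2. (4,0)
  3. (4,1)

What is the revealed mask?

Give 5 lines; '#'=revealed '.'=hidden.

Click 1 (4,2) count=2: revealed 1 new [(4,2)] -> total=1
Click 2 (4,0) count=0: revealed 4 new [(3,0) (3,1) (4,0) (4,1)] -> total=5
Click 3 (4,1) count=1: revealed 0 new [(none)] -> total=5

Answer: .....
.....
.....
##...
###..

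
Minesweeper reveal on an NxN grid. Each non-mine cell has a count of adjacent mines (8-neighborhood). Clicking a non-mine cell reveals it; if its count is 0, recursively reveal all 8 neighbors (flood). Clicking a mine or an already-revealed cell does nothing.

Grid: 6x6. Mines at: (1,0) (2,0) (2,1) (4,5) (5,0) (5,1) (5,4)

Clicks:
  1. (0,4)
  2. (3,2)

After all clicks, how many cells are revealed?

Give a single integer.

Click 1 (0,4) count=0: revealed 21 new [(0,1) (0,2) (0,3) (0,4) (0,5) (1,1) (1,2) (1,3) (1,4) (1,5) (2,2) (2,3) (2,4) (2,5) (3,2) (3,3) (3,4) (3,5) (4,2) (4,3) (4,4)] -> total=21
Click 2 (3,2) count=1: revealed 0 new [(none)] -> total=21

Answer: 21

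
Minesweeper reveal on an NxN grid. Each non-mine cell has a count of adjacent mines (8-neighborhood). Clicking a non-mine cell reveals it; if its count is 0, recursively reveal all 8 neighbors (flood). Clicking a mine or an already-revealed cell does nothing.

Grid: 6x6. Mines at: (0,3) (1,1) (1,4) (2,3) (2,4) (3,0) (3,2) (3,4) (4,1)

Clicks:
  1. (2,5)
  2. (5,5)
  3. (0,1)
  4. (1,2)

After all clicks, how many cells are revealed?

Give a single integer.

Click 1 (2,5) count=3: revealed 1 new [(2,5)] -> total=1
Click 2 (5,5) count=0: revealed 8 new [(4,2) (4,3) (4,4) (4,5) (5,2) (5,3) (5,4) (5,5)] -> total=9
Click 3 (0,1) count=1: revealed 1 new [(0,1)] -> total=10
Click 4 (1,2) count=3: revealed 1 new [(1,2)] -> total=11

Answer: 11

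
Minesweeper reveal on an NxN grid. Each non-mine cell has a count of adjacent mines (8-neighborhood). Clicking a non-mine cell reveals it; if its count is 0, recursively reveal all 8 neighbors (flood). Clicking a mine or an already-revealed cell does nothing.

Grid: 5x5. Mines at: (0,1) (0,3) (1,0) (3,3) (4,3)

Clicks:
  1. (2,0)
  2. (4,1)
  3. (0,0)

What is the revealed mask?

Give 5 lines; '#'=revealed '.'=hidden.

Answer: #....
.....
###..
###..
###..

Derivation:
Click 1 (2,0) count=1: revealed 1 new [(2,0)] -> total=1
Click 2 (4,1) count=0: revealed 8 new [(2,1) (2,2) (3,0) (3,1) (3,2) (4,0) (4,1) (4,2)] -> total=9
Click 3 (0,0) count=2: revealed 1 new [(0,0)] -> total=10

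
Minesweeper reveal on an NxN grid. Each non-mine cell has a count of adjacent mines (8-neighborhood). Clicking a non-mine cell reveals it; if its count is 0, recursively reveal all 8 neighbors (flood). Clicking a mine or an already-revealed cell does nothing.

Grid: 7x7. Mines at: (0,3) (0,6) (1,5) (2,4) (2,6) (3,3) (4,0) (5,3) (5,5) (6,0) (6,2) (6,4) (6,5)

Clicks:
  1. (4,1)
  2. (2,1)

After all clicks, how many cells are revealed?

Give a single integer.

Answer: 13

Derivation:
Click 1 (4,1) count=1: revealed 1 new [(4,1)] -> total=1
Click 2 (2,1) count=0: revealed 12 new [(0,0) (0,1) (0,2) (1,0) (1,1) (1,2) (2,0) (2,1) (2,2) (3,0) (3,1) (3,2)] -> total=13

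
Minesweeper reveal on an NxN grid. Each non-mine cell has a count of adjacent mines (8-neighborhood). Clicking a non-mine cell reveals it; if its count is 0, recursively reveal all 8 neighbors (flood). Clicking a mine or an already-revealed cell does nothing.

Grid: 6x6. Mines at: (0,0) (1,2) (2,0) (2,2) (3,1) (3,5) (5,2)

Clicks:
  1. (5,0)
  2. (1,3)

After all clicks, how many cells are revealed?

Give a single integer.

Click 1 (5,0) count=0: revealed 4 new [(4,0) (4,1) (5,0) (5,1)] -> total=4
Click 2 (1,3) count=2: revealed 1 new [(1,3)] -> total=5

Answer: 5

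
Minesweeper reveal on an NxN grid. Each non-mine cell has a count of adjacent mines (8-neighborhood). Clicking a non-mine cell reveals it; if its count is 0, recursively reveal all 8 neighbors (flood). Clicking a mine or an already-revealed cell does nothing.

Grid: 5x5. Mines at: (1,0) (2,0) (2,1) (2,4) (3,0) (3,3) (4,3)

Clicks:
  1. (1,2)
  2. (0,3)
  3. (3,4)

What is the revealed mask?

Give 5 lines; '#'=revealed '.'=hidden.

Answer: .####
.####
.....
....#
.....

Derivation:
Click 1 (1,2) count=1: revealed 1 new [(1,2)] -> total=1
Click 2 (0,3) count=0: revealed 7 new [(0,1) (0,2) (0,3) (0,4) (1,1) (1,3) (1,4)] -> total=8
Click 3 (3,4) count=3: revealed 1 new [(3,4)] -> total=9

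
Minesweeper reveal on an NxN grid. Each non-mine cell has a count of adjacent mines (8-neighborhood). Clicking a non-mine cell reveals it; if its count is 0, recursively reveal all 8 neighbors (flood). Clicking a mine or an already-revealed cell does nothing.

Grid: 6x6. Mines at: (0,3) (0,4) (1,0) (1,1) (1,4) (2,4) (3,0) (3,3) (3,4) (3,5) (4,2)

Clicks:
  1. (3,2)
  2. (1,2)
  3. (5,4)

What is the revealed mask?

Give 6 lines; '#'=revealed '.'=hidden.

Click 1 (3,2) count=2: revealed 1 new [(3,2)] -> total=1
Click 2 (1,2) count=2: revealed 1 new [(1,2)] -> total=2
Click 3 (5,4) count=0: revealed 6 new [(4,3) (4,4) (4,5) (5,3) (5,4) (5,5)] -> total=8

Answer: ......
..#...
......
..#...
...###
...###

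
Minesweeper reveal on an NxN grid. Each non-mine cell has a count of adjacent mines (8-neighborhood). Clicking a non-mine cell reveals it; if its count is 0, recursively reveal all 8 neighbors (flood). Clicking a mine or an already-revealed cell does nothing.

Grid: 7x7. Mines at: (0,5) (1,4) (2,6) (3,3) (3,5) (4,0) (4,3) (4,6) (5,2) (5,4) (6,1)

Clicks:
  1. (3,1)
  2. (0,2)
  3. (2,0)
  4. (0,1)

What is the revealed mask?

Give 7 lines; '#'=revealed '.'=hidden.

Answer: ####...
####...
####...
###....
.......
.......
.......

Derivation:
Click 1 (3,1) count=1: revealed 1 new [(3,1)] -> total=1
Click 2 (0,2) count=0: revealed 14 new [(0,0) (0,1) (0,2) (0,3) (1,0) (1,1) (1,2) (1,3) (2,0) (2,1) (2,2) (2,3) (3,0) (3,2)] -> total=15
Click 3 (2,0) count=0: revealed 0 new [(none)] -> total=15
Click 4 (0,1) count=0: revealed 0 new [(none)] -> total=15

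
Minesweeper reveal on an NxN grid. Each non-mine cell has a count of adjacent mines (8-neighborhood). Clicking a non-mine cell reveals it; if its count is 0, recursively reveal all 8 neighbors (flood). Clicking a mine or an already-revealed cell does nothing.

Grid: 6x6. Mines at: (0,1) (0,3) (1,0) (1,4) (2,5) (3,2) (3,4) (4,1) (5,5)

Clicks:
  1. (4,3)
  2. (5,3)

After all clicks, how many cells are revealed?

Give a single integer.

Click 1 (4,3) count=2: revealed 1 new [(4,3)] -> total=1
Click 2 (5,3) count=0: revealed 5 new [(4,2) (4,4) (5,2) (5,3) (5,4)] -> total=6

Answer: 6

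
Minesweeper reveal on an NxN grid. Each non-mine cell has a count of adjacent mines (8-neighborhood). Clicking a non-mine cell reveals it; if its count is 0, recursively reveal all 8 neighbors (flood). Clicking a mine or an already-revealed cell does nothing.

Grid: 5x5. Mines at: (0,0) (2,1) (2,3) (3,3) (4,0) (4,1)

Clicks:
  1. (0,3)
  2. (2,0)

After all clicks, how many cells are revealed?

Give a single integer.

Answer: 9

Derivation:
Click 1 (0,3) count=0: revealed 8 new [(0,1) (0,2) (0,3) (0,4) (1,1) (1,2) (1,3) (1,4)] -> total=8
Click 2 (2,0) count=1: revealed 1 new [(2,0)] -> total=9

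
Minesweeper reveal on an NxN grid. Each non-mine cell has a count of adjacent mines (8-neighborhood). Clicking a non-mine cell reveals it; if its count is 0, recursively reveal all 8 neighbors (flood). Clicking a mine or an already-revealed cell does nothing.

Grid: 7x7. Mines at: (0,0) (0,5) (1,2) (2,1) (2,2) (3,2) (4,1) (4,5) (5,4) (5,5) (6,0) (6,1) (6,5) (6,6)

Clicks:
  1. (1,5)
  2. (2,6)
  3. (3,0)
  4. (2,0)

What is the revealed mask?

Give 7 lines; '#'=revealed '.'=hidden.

Click 1 (1,5) count=1: revealed 1 new [(1,5)] -> total=1
Click 2 (2,6) count=0: revealed 11 new [(1,3) (1,4) (1,6) (2,3) (2,4) (2,5) (2,6) (3,3) (3,4) (3,5) (3,6)] -> total=12
Click 3 (3,0) count=2: revealed 1 new [(3,0)] -> total=13
Click 4 (2,0) count=1: revealed 1 new [(2,0)] -> total=14

Answer: .......
...####
#..####
#..####
.......
.......
.......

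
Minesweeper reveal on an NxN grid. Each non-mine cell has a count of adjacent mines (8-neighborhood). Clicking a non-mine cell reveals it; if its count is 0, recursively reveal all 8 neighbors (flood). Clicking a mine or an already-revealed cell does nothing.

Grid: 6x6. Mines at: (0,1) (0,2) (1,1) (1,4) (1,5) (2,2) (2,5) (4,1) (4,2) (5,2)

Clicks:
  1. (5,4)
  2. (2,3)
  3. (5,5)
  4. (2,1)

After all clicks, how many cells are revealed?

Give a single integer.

Answer: 11

Derivation:
Click 1 (5,4) count=0: revealed 9 new [(3,3) (3,4) (3,5) (4,3) (4,4) (4,5) (5,3) (5,4) (5,5)] -> total=9
Click 2 (2,3) count=2: revealed 1 new [(2,3)] -> total=10
Click 3 (5,5) count=0: revealed 0 new [(none)] -> total=10
Click 4 (2,1) count=2: revealed 1 new [(2,1)] -> total=11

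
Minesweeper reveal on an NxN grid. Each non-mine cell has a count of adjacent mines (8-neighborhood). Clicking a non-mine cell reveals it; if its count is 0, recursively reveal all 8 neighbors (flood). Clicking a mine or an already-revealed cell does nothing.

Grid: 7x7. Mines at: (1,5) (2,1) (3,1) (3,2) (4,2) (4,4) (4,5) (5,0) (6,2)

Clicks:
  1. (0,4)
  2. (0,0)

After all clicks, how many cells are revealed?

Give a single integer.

Answer: 13

Derivation:
Click 1 (0,4) count=1: revealed 1 new [(0,4)] -> total=1
Click 2 (0,0) count=0: revealed 12 new [(0,0) (0,1) (0,2) (0,3) (1,0) (1,1) (1,2) (1,3) (1,4) (2,2) (2,3) (2,4)] -> total=13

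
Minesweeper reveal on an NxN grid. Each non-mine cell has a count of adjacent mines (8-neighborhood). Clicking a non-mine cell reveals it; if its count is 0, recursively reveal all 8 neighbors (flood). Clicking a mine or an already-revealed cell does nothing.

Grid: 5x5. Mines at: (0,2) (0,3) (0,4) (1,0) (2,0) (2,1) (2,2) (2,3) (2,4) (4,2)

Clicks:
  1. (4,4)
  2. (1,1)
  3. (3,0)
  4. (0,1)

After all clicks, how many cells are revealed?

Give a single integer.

Click 1 (4,4) count=0: revealed 4 new [(3,3) (3,4) (4,3) (4,4)] -> total=4
Click 2 (1,1) count=5: revealed 1 new [(1,1)] -> total=5
Click 3 (3,0) count=2: revealed 1 new [(3,0)] -> total=6
Click 4 (0,1) count=2: revealed 1 new [(0,1)] -> total=7

Answer: 7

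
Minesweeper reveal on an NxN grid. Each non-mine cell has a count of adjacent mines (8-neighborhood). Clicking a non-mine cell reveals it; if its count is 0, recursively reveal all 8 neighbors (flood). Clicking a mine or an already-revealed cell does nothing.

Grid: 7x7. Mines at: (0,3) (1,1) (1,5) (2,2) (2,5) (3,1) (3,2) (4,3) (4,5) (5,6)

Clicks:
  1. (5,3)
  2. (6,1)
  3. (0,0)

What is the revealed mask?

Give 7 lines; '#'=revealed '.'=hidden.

Click 1 (5,3) count=1: revealed 1 new [(5,3)] -> total=1
Click 2 (6,1) count=0: revealed 14 new [(4,0) (4,1) (4,2) (5,0) (5,1) (5,2) (5,4) (5,5) (6,0) (6,1) (6,2) (6,3) (6,4) (6,5)] -> total=15
Click 3 (0,0) count=1: revealed 1 new [(0,0)] -> total=16

Answer: #......
.......
.......
.......
###....
######.
######.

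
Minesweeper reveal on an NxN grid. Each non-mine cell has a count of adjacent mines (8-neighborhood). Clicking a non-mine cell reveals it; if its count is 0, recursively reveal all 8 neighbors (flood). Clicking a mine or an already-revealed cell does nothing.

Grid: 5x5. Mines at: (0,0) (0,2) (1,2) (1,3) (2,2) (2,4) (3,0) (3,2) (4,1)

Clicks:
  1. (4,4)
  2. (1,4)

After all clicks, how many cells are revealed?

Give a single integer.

Click 1 (4,4) count=0: revealed 4 new [(3,3) (3,4) (4,3) (4,4)] -> total=4
Click 2 (1,4) count=2: revealed 1 new [(1,4)] -> total=5

Answer: 5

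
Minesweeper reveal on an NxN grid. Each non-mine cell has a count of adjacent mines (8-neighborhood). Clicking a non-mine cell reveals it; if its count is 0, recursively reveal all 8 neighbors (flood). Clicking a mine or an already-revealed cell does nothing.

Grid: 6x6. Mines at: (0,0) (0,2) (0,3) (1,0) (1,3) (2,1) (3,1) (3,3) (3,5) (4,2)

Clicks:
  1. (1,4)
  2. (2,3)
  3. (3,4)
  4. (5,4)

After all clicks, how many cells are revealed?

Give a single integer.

Click 1 (1,4) count=2: revealed 1 new [(1,4)] -> total=1
Click 2 (2,3) count=2: revealed 1 new [(2,3)] -> total=2
Click 3 (3,4) count=2: revealed 1 new [(3,4)] -> total=3
Click 4 (5,4) count=0: revealed 6 new [(4,3) (4,4) (4,5) (5,3) (5,4) (5,5)] -> total=9

Answer: 9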